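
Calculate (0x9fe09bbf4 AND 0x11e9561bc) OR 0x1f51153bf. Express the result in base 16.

0x9fe09bbf4 AND 0x11e9561bc = 0x11e0121b4.
Then OR with 0x1f51153bf.

0x1ff1173bf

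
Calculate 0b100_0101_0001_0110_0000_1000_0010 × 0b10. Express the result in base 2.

Multiply each base-2 digit by 2, carrying:
  0×2 = 0 → write 0
  1×2 = 2 → write 0 carry 1
  0×2+1 = 1 → write 1
  0×2 = 0 → write 0
  0×2 = 0 → write 0
  0×2 = 0 → write 0
  0×2 = 0 → write 0
  1×2 = 2 → write 0 carry 1
  0×2+1 = 1 → write 1
  0×2 = 0 → write 0
  0×2 = 0 → write 0
  0×2 = 0 → write 0
  0×2 = 0 → write 0
  1×2 = 2 → write 0 carry 1
  1×2+1 = 3 → write 1 carry 1
  0×2+1 = 1 → write 1
  1×2 = 2 → write 0 carry 1
  0×2+1 = 1 → write 1
  0×2 = 0 → write 0
  0×2 = 0 → write 0
  1×2 = 2 → write 0 carry 1
  0×2+1 = 1 → write 1
  1×2 = 2 → write 0 carry 1
  0×2+1 = 1 → write 1
  0×2 = 0 → write 0
  0×2 = 0 → write 0
  1×2 = 2 → write 0 carry 1
  remaining carry: 1

0b1000101000101100000100000100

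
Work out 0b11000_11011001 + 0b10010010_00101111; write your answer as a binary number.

0b1010101100001000

Add column by column in base 2, right to left:
  1+1 = 0 carry 1
  0+1+1 = 0 carry 1
  0+1+1 = 0 carry 1
  1+1+1 = 1 carry 1
  1+0+1 = 0 carry 1
  0+1+1 = 0 carry 1
  1+0+1 = 0 carry 1
  1+0+1 = 0 carry 1
  0+0+1 = 1
  0+1 = 1
  0+0 = 0
  1+0 = 1
  1+1 = 0 carry 1
  0+0+1 = 1
  0+0 = 0
  0+1 = 1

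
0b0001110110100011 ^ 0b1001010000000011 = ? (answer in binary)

XOR bit by bit (1 where the bits differ):
  0001110110100011
^ 1001010000000011
= 1000100110100000

0b1000100110100000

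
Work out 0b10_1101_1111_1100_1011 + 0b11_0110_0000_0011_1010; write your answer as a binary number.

0b1100100000000000101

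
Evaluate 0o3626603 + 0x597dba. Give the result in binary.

0b11010001010101100111101

0o3626603 = 0b11110010110110000011 in binary.
0x597dba = 0b10110010111110110111010 in binary.
Add column by column in base 2, right to left:
  1+0 = 1
  1+1 = 0 carry 1
  0+0+1 = 1
  0+1 = 1
  0+1 = 1
  0+1 = 1
  0+0 = 0
  1+1 = 0 carry 1
  1+1+1 = 1 carry 1
  0+0+1 = 1
  1+1 = 0 carry 1
  1+1+1 = 1 carry 1
  0+1+1 = 0 carry 1
  1+1+1 = 1 carry 1
  0+1+1 = 0 carry 1
  0+0+1 = 1
  1+1 = 0 carry 1
  1+0+1 = 0 carry 1
  1+0+1 = 0 carry 1
  1+1+1 = 1 carry 1
  0+1+1 = 0 carry 1
  0+0+1 = 1
  0+1 = 1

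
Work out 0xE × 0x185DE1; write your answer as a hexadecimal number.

0x155224E

Multiply each base-16 digit by 14, carrying:
  1×14 = 14 → write E
  E×14 = 196 → write 4 carry 12
  D×14+12 = 194 → write 2 carry 12
  5×14+12 = 82 → write 2 carry 5
  8×14+5 = 117 → write 5 carry 7
  1×14+7 = 21 → write 5 carry 1
  remaining carry: 1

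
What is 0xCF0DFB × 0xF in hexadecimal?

Multiply each base-16 digit by 15, carrying:
  B×15 = 165 → write 5 carry 10
  F×15+10 = 235 → write B carry 14
  D×15+14 = 209 → write 1 carry 13
  0×15+13 = 13 → write D
  F×15 = 225 → write 1 carry 14
  C×15+14 = 194 → write 2 carry 12
  remaining carry: C

0xC21D1B5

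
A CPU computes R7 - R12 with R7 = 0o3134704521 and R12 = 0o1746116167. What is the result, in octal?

Subtract column by column in base 8:
  1-7 → 2 (borrow)
  2-6-1 → 3 (borrow)
  5-1-1 → 3
  4-6 → 6 (borrow)
  0-1-1 → 6 (borrow)
  7-1-1 → 5
  4-6 → 6 (borrow)
  3-4-1 → 6 (borrow)
  1-7-1 → 1 (borrow)
  3-1-1 → 1

0o1166566332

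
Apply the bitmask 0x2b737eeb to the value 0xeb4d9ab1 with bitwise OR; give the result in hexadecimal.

OR each hex digit independently (no carries):
  e|2=e, b|b=b, 4|7=7, d|3=f, 9|7=f, a|e=e, b|e=f, 1|b=b

0xeb7ffefb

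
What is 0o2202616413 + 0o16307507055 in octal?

Add column by column in base 8, right to left:
  3+5 = 0 carry 1
  1+5+1 = 7
  4+0 = 4
  6+7 = 5 carry 1
  1+0+1 = 2
  6+5 = 3 carry 1
  2+7+1 = 2 carry 1
  0+0+1 = 1
  2+3 = 5
  2+6 = 0 carry 1
  0+1+1 = 2

0o20512325470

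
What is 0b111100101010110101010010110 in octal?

0o745265226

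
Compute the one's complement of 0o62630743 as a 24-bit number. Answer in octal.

Each oct digit d becomes 7−d:
  6→1, 2→5, 6→1, 3→4, 0→7, 7→0, 4→3, 3→4

0o15147034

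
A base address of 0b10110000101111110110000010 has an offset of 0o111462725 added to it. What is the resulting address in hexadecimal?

0x3E96357

0b10110000101111110110000010 = 0x2C2FD82 in hexadecimal.
0o111462725 = 0x12665D5 in hexadecimal.
Add column by column in base 16, right to left:
  2+5 = 7
  8+D = 5 carry 1
  D+5+1 = 3 carry 1
  F+6+1 = 6 carry 1
  2+6+1 = 9
  C+2 = E
  2+1 = 3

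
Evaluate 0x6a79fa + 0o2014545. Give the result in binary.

0b11100101001001101011111

0x6a79fa = 0b11010100111100111111010 in binary.
0o2014545 = 0b10000001100101100101 in binary.
Add column by column in base 2, right to left:
  0+1 = 1
  1+0 = 1
  0+1 = 1
  1+0 = 1
  1+0 = 1
  1+1 = 0 carry 1
  1+1+1 = 1 carry 1
  1+0+1 = 0 carry 1
  1+1+1 = 1 carry 1
  0+0+1 = 1
  0+0 = 0
  1+1 = 0 carry 1
  1+1+1 = 1 carry 1
  1+0+1 = 0 carry 1
  1+0+1 = 0 carry 1
  0+0+1 = 1
  0+0 = 0
  1+0 = 1
  0+0 = 0
  1+1 = 0 carry 1
  0+0+1 = 1
  1+0 = 1
  1+0 = 1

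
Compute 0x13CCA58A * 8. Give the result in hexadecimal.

0x9E652C50

Multiply each base-16 digit by 8, carrying:
  A×8 = 80 → write 0 carry 5
  8×8+5 = 69 → write 5 carry 4
  5×8+4 = 44 → write C carry 2
  A×8+2 = 82 → write 2 carry 5
  C×8+5 = 101 → write 5 carry 6
  C×8+6 = 102 → write 6 carry 6
  3×8+6 = 30 → write E carry 1
  1×8+1 = 9 → write 9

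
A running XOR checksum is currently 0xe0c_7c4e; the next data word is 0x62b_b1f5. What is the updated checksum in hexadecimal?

0x827cdbb

XOR each hex digit independently (no carries):
  e^6=8, 0^2=2, c^b=7, 7^b=c, c^1=d, 4^f=b, e^5=b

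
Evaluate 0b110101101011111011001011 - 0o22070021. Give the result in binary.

0o22070021 = 0b10010000111000000010001 in binary.
Subtract column by column in base 2:
  1-1 → 0
  1-0 → 1
  0-0 → 0
  1-0 → 1
  0-1 → 1 (borrow)
  0-0-1 → 1 (borrow)
  1-0-1 → 0
  1-0 → 1
  0-0 → 0
  1-0 → 1
  1-0 → 1
  1-0 → 1
  1-1 → 0
  1-1 → 0
  0-1 → 1 (borrow)
  1-0-1 → 0
  0-0 → 0
  1-0 → 1
  1-0 → 1
  0-1 → 1 (borrow)
  1-0-1 → 0
  0-0 → 0
  1-1 → 0
  1-0 → 1

0b100011100100111010111010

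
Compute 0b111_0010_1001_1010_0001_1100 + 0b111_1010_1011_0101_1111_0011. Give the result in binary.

0b111011010101000000001111

Add column by column in base 2, right to left:
  0+1 = 1
  0+1 = 1
  1+0 = 1
  1+0 = 1
  1+1 = 0 carry 1
  0+1+1 = 0 carry 1
  0+1+1 = 0 carry 1
  0+1+1 = 0 carry 1
  0+1+1 = 0 carry 1
  1+0+1 = 0 carry 1
  0+1+1 = 0 carry 1
  1+0+1 = 0 carry 1
  1+1+1 = 1 carry 1
  0+1+1 = 0 carry 1
  0+0+1 = 1
  1+1 = 0 carry 1
  0+0+1 = 1
  1+1 = 0 carry 1
  0+0+1 = 1
  0+1 = 1
  1+1 = 0 carry 1
  1+1+1 = 1 carry 1
  1+1+1 = 1 carry 1
  final carry 1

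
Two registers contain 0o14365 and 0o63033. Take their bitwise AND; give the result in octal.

0o00021

AND each oct digit independently (no carries):
  1&6=0, 4&3=0, 3&0=0, 6&3=2, 5&3=1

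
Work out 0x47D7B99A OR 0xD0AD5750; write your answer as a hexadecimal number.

0xD7FFFFDA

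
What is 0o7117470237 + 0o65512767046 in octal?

0o74632457305

Add column by column in base 8, right to left:
  7+6 = 5 carry 1
  3+4+1 = 0 carry 1
  2+0+1 = 3
  0+7 = 7
  7+6 = 5 carry 1
  4+7+1 = 4 carry 1
  7+2+1 = 2 carry 1
  1+1+1 = 3
  1+5 = 6
  7+5 = 4 carry 1
  0+6+1 = 7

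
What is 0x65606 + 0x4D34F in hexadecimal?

0xB2955

Add column by column in base 16, right to left:
  6+F = 5 carry 1
  0+4+1 = 5
  6+3 = 9
  5+D = 2 carry 1
  6+4+1 = B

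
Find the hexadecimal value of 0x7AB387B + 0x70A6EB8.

0xEB5A733

Add column by column in base 16, right to left:
  B+8 = 3 carry 1
  7+B+1 = 3 carry 1
  8+E+1 = 7 carry 1
  3+6+1 = A
  B+A = 5 carry 1
  A+0+1 = B
  7+7 = E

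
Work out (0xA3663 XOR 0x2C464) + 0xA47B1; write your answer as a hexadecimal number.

0x1339B8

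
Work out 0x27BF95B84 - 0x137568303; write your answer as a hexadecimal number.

0x144A2D881

Subtract column by column in base 16:
  4-3 → 1
  8-0 → 8
  B-3 → 8
  5-8 → D (borrow)
  9-6-1 → 2
  F-5 → A
  B-7 → 4
  7-3 → 4
  2-1 → 1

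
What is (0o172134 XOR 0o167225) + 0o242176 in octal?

0o257507

First 0o172134 XOR 0o167225 = 0o015311.
Add column by column in base 8, right to left:
  1+6 = 7
  1+7 = 0 carry 1
  3+1+1 = 5
  5+2 = 7
  1+4 = 5
  0+2 = 2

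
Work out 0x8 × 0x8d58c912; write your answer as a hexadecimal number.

0x46ac64890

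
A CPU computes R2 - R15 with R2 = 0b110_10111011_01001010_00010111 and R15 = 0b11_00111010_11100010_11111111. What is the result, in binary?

Subtract column by column in base 2:
  1-1 → 0
  1-1 → 0
  1-1 → 0
  0-1 → 1 (borrow)
  1-1-1 → 1 (borrow)
  0-1-1 → 0 (borrow)
  0-1-1 → 0 (borrow)
  0-1-1 → 0 (borrow)
  0-0-1 → 1 (borrow)
  1-1-1 → 1 (borrow)
  0-0-1 → 1 (borrow)
  1-0-1 → 0
  0-0 → 0
  0-1 → 1 (borrow)
  1-1-1 → 1 (borrow)
  0-1-1 → 0 (borrow)
  1-0-1 → 0
  1-1 → 0
  0-0 → 0
  1-1 → 0
  1-1 → 0
  1-1 → 0
  0-0 → 0
  1-0 → 1
  0-1 → 1 (borrow)
  1-1-1 → 1 (borrow)
  1-0-1 → 0

0b11100000000110011100011000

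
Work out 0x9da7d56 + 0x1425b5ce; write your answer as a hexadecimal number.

Add column by column in base 16, right to left:
  6+e = 4 carry 1
  5+c+1 = 2 carry 1
  d+5+1 = 3 carry 1
  7+b+1 = 3 carry 1
  a+5+1 = 0 carry 1
  d+2+1 = 0 carry 1
  9+4+1 = e
  0+1 = 1

0x1e003324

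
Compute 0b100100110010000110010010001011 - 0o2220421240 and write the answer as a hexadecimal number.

0x128641EB

0b100100110010000110010010001011 = 0x24C8648B in hexadecimal.
0o2220421240 = 0x124222A0 in hexadecimal.
Subtract column by column in base 16:
  B-0 → B
  8-A → E (borrow)
  4-2-1 → 1
  6-2 → 4
  8-2 → 6
  C-4 → 8
  4-2 → 2
  2-1 → 1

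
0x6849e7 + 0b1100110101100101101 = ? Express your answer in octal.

0x6849e7 = 0o32044747 in octal.
0b1100110101100101101 = 0o1465455 in octal.
Add column by column in base 8, right to left:
  7+5 = 4 carry 1
  4+5+1 = 2 carry 1
  7+4+1 = 4 carry 1
  4+5+1 = 2 carry 1
  4+6+1 = 3 carry 1
  0+4+1 = 5
  2+1 = 3
  3+0 = 3

0o33532424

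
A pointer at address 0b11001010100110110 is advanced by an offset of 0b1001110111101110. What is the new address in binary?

Add column by column in base 2, right to left:
  0+0 = 0
  1+1 = 0 carry 1
  1+1+1 = 1 carry 1
  0+1+1 = 0 carry 1
  1+0+1 = 0 carry 1
  1+1+1 = 1 carry 1
  0+1+1 = 0 carry 1
  0+1+1 = 0 carry 1
  1+1+1 = 1 carry 1
  0+0+1 = 1
  1+1 = 0 carry 1
  0+1+1 = 0 carry 1
  1+1+1 = 1 carry 1
  0+0+1 = 1
  0+0 = 0
  1+1 = 0 carry 1
  1+0+1 = 0 carry 1
  final carry 1

0b100011001100100100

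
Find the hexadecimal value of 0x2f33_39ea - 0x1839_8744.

0x16f9b2a6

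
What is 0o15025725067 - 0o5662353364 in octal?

0o7143351503

Subtract column by column in base 8:
  7-4 → 3
  6-6 → 0
  0-3 → 5 (borrow)
  5-3-1 → 1
  2-5 → 5 (borrow)
  7-3-1 → 3
  5-2 → 3
  2-6 → 4 (borrow)
  0-6-1 → 1 (borrow)
  5-5-1 → 7 (borrow)
  1-0-1 → 0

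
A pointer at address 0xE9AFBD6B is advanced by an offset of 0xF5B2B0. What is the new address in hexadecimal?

Add column by column in base 16, right to left:
  B+0 = B
  6+B = 1 carry 1
  D+2+1 = 0 carry 1
  B+B+1 = 7 carry 1
  F+5+1 = 5 carry 1
  A+F+1 = A carry 1
  9+0+1 = A
  E+0 = E

0xEAA5701B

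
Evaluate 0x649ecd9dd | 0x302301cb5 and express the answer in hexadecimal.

0x74bfcddfd

OR each hex digit independently (no carries):
  6|3=7, 4|0=4, 9|2=b, e|3=f, c|0=c, d|1=d, 9|c=d, d|b=f, d|5=d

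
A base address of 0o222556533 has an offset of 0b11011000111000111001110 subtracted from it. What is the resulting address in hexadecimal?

0o222556533 = 0x24ADD5B in hexadecimal.
0b11011000111000111001110 = 0x6C71CE in hexadecimal.
Subtract column by column in base 16:
  B-E → D (borrow)
  5-C-1 → 8 (borrow)
  D-1-1 → B
  D-7 → 6
  A-C → E (borrow)
  4-6-1 → D (borrow)
  2-0-1 → 1

0x1DE6B8D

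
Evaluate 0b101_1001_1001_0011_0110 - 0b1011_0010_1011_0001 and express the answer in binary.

0b1001110011010000101

Subtract column by column in base 2:
  0-1 → 1 (borrow)
  1-0-1 → 0
  1-0 → 1
  0-0 → 0
  1-1 → 0
  1-1 → 0
  0-0 → 0
  0-1 → 1 (borrow)
  1-0-1 → 0
  0-1 → 1 (borrow)
  0-0-1 → 1 (borrow)
  1-0-1 → 0
  1-1 → 0
  0-1 → 1 (borrow)
  0-0-1 → 1 (borrow)
  1-1-1 → 1 (borrow)
  1-0-1 → 0
  0-0 → 0
  1-0 → 1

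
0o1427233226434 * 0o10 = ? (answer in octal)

0o14272332264340

Multiply each base-8 digit by 8, carrying:
  4×8 = 32 → write 0 carry 4
  3×8+4 = 28 → write 4 carry 3
  4×8+3 = 35 → write 3 carry 4
  6×8+4 = 52 → write 4 carry 6
  2×8+6 = 22 → write 6 carry 2
  2×8+2 = 18 → write 2 carry 2
  3×8+2 = 26 → write 2 carry 3
  3×8+3 = 27 → write 3 carry 3
  2×8+3 = 19 → write 3 carry 2
  7×8+2 = 58 → write 2 carry 7
  2×8+7 = 23 → write 7 carry 2
  4×8+2 = 34 → write 2 carry 4
  1×8+4 = 12 → write 4 carry 1
  remaining carry: 1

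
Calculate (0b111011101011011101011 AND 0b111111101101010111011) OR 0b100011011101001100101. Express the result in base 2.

0b111011111101011101111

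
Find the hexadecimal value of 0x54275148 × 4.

0x1509D4520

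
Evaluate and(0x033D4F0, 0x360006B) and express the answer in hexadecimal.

AND each hex digit independently (no carries):
  0&3=0, 3&6=2, 3&0=0, D&0=0, 4&0=0, F&6=6, 0&B=0

0x0200060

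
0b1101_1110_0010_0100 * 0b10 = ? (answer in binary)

0b11011110001001000

Multiply each base-2 digit by 2, carrying:
  0×2 = 0 → write 0
  0×2 = 0 → write 0
  1×2 = 2 → write 0 carry 1
  0×2+1 = 1 → write 1
  0×2 = 0 → write 0
  1×2 = 2 → write 0 carry 1
  0×2+1 = 1 → write 1
  0×2 = 0 → write 0
  0×2 = 0 → write 0
  1×2 = 2 → write 0 carry 1
  1×2+1 = 3 → write 1 carry 1
  1×2+1 = 3 → write 1 carry 1
  1×2+1 = 3 → write 1 carry 1
  0×2+1 = 1 → write 1
  1×2 = 2 → write 0 carry 1
  1×2+1 = 3 → write 1 carry 1
  remaining carry: 1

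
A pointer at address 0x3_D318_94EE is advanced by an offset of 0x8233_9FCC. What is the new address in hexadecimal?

Add column by column in base 16, right to left:
  E+C = A carry 1
  E+C+1 = B carry 1
  4+F+1 = 4 carry 1
  9+9+1 = 3 carry 1
  8+3+1 = C
  1+3 = 4
  3+2 = 5
  D+8 = 5 carry 1
  3+0+1 = 4

0x4554C34BA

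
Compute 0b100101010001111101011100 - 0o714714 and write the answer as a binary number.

0b100100011000010110010000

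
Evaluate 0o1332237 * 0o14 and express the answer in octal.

Multiply each base-8 digit by 12, carrying:
  7×12 = 84 → write 4 carry 10
  3×12+10 = 46 → write 6 carry 5
  2×12+5 = 29 → write 5 carry 3
  2×12+3 = 27 → write 3 carry 3
  3×12+3 = 39 → write 7 carry 4
  3×12+4 = 40 → write 0 carry 5
  1×12+5 = 17 → write 1 carry 2
  remaining carry: 2

0o21073564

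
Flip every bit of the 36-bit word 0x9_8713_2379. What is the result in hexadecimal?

Each hex digit d becomes F−d:
  9→6, 8→7, 7→8, 1→E, 3→C, 2→D, 3→C, 7→8, 9→6

0x678ECDC86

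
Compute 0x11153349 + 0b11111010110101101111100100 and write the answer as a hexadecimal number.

0x15008F2D

0b11111010110101101111100100 = 0x3EB5BE4 in hexadecimal.
Add column by column in base 16, right to left:
  9+4 = D
  4+E = 2 carry 1
  3+B+1 = F
  3+5 = 8
  5+B = 0 carry 1
  1+E+1 = 0 carry 1
  1+3+1 = 5
  1+0 = 1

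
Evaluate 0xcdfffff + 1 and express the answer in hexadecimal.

0xce00000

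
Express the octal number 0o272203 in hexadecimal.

0x17483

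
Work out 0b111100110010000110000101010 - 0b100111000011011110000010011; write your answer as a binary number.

Subtract column by column in base 2:
  0-1 → 1 (borrow)
  1-1-1 → 1 (borrow)
  0-0-1 → 1 (borrow)
  1-0-1 → 0
  0-1 → 1 (borrow)
  1-0-1 → 0
  0-0 → 0
  0-0 → 0
  0-0 → 0
  0-0 → 0
  1-1 → 0
  1-1 → 0
  0-1 → 1 (borrow)
  0-1-1 → 0 (borrow)
  0-0-1 → 1 (borrow)
  0-1-1 → 0 (borrow)
  1-1-1 → 1 (borrow)
  0-0-1 → 1 (borrow)
  0-0-1 → 1 (borrow)
  1-0-1 → 0
  1-0 → 1
  0-1 → 1 (borrow)
  0-1-1 → 0 (borrow)
  1-1-1 → 1 (borrow)
  1-0-1 → 0
  1-0 → 1
  1-1 → 0

0b10101101110101000000010111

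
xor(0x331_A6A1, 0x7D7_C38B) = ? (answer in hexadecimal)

0x4E6652A

XOR each hex digit independently (no carries):
  3^7=4, 3^D=E, 1^7=6, A^C=6, 6^3=5, A^8=2, 1^B=A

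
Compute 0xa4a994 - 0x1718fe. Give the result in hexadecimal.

0x8d9096

Subtract column by column in base 16:
  4-e → 6 (borrow)
  9-f-1 → 9 (borrow)
  9-8-1 → 0
  a-1 → 9
  4-7 → d (borrow)
  a-1-1 → 8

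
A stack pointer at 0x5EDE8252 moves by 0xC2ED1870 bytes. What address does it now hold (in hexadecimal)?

0x121CB9AC2

Add column by column in base 16, right to left:
  2+0 = 2
  5+7 = C
  2+8 = A
  8+1 = 9
  E+D = B carry 1
  D+E+1 = C carry 1
  E+2+1 = 1 carry 1
  5+C+1 = 2 carry 1
  final carry 1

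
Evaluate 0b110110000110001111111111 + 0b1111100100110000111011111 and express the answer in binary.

Add column by column in base 2, right to left:
  1+1 = 0 carry 1
  1+1+1 = 1 carry 1
  1+1+1 = 1 carry 1
  1+1+1 = 1 carry 1
  1+1+1 = 1 carry 1
  1+0+1 = 0 carry 1
  1+1+1 = 1 carry 1
  1+1+1 = 1 carry 1
  1+1+1 = 1 carry 1
  1+0+1 = 0 carry 1
  0+0+1 = 1
  0+0 = 0
  0+0 = 0
  1+1 = 0 carry 1
  1+1+1 = 1 carry 1
  0+0+1 = 1
  0+0 = 0
  0+1 = 1
  0+0 = 0
  1+0 = 1
  1+1 = 0 carry 1
  0+1+1 = 0 carry 1
  1+1+1 = 1 carry 1
  1+1+1 = 1 carry 1
  0+1+1 = 0 carry 1
  final carry 1

0b10110010101100010111011110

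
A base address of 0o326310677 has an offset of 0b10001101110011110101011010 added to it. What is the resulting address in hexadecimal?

0x590cf19

0o326310677 = 0x35991bf in hexadecimal.
0b10001101110011110101011010 = 0x2373d5a in hexadecimal.
Add column by column in base 16, right to left:
  f+a = 9 carry 1
  b+5+1 = 1 carry 1
  1+d+1 = f
  9+3 = c
  9+7 = 0 carry 1
  5+3+1 = 9
  3+2 = 5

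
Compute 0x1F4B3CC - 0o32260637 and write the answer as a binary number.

0x1F4B3CC = 0b1111101001011001111001100 in binary.
0o32260637 = 0b11010010110000110011111 in binary.
Subtract column by column in base 2:
  0-1 → 1 (borrow)
  0-1-1 → 0 (borrow)
  1-1-1 → 1 (borrow)
  1-1-1 → 1 (borrow)
  0-1-1 → 0 (borrow)
  0-0-1 → 1 (borrow)
  1-0-1 → 0
  1-1 → 0
  1-1 → 0
  1-0 → 1
  0-0 → 0
  0-0 → 0
  1-0 → 1
  1-1 → 0
  0-1 → 1 (borrow)
  1-0-1 → 0
  0-1 → 1 (borrow)
  0-0-1 → 1 (borrow)
  1-0-1 → 0
  0-1 → 1 (borrow)
  1-0-1 → 0
  1-1 → 0
  1-1 → 0
  1-0 → 1
  1-0 → 1

0b1100010110101001000101101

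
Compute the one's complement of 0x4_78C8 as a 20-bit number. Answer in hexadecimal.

Each hex digit d becomes F−d:
  4→B, 7→8, 8→7, C→3, 8→7

0xB8737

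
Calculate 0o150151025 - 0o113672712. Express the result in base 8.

0o34256113

Subtract column by column in base 8:
  5-2 → 3
  2-1 → 1
  0-7 → 1 (borrow)
  1-2-1 → 6 (borrow)
  5-7-1 → 5 (borrow)
  1-6-1 → 2 (borrow)
  0-3-1 → 4 (borrow)
  5-1-1 → 3
  1-1 → 0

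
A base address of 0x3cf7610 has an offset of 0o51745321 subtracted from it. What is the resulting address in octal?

0o311725477

0x3cf7610 = 0o363673020 in octal.
Subtract column by column in base 8:
  0-1 → 7 (borrow)
  2-2-1 → 7 (borrow)
  0-3-1 → 4 (borrow)
  3-5-1 → 5 (borrow)
  7-4-1 → 2
  6-7 → 7 (borrow)
  3-1-1 → 1
  6-5 → 1
  3-0 → 3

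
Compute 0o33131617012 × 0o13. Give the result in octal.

0o452733445156

Multiply each base-8 digit by 11, carrying:
  2×11 = 22 → write 6 carry 2
  1×11+2 = 13 → write 5 carry 1
  0×11+1 = 1 → write 1
  7×11 = 77 → write 5 carry 9
  1×11+9 = 20 → write 4 carry 2
  6×11+2 = 68 → write 4 carry 8
  1×11+8 = 19 → write 3 carry 2
  3×11+2 = 35 → write 3 carry 4
  1×11+4 = 15 → write 7 carry 1
  3×11+1 = 34 → write 2 carry 4
  3×11+4 = 37 → write 5 carry 4
  remaining carry: 4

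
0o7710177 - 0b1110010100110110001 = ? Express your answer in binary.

0o7710177 = 0b111111001000001111111 in binary.
Subtract column by column in base 2:
  1-1 → 0
  1-0 → 1
  1-0 → 1
  1-0 → 1
  1-1 → 0
  1-1 → 0
  1-0 → 1
  0-1 → 1 (borrow)
  0-1-1 → 0 (borrow)
  0-0-1 → 1 (borrow)
  0-0-1 → 1 (borrow)
  0-1-1 → 0 (borrow)
  1-0-1 → 0
  0-1 → 1 (borrow)
  0-0-1 → 1 (borrow)
  1-0-1 → 0
  1-1 → 0
  1-1 → 0
  1-1 → 0
  1-0 → 1
  1-0 → 1

0b110000110011011001110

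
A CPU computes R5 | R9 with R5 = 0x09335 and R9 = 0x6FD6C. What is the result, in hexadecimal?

OR each hex digit independently (no carries):
  0|6=6, 9|F=F, 3|D=F, 3|6=7, 5|C=D

0x6FF7D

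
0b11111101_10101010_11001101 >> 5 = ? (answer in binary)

Right shift by 5: drop the 5 least-significant bits.

0b1111110110101010110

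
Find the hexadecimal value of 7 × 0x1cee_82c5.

Multiply each base-16 digit by 7, carrying:
  5×7 = 35 → write 3 carry 2
  c×7+2 = 86 → write 6 carry 5
  2×7+5 = 19 → write 3 carry 1
  8×7+1 = 57 → write 9 carry 3
  e×7+3 = 101 → write 5 carry 6
  e×7+6 = 104 → write 8 carry 6
  c×7+6 = 90 → write a carry 5
  1×7+5 = 12 → write c

0xca859363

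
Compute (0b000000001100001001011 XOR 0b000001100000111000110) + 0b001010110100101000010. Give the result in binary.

First 0b000000001100001001011 XOR 0b000001100000111000110 = 0b000001101100110001101.
Add column by column in base 2, right to left:
  1+0 = 1
  0+1 = 1
  1+0 = 1
  1+0 = 1
  0+0 = 0
  0+0 = 0
  0+1 = 1
  1+0 = 1
  1+1 = 0 carry 1
  0+0+1 = 1
  0+0 = 0
  1+1 = 0 carry 1
  1+0+1 = 0 carry 1
  0+1+1 = 0 carry 1
  1+1+1 = 1 carry 1
  1+0+1 = 0 carry 1
  0+1+1 = 0 carry 1
  0+0+1 = 1
  0+1 = 1

0b1100100001011001111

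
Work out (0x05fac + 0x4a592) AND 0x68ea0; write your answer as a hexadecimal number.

Add column by column in base 16, right to left:
  c+2 = e
  a+9 = 3 carry 1
  f+5+1 = 5 carry 1
  5+a+1 = 0 carry 1
  0+4+1 = 5
Sum = 0x5053e; now AND with 0x68ea0:
  5&6=4, 0&8=0, 5&e=4, 3&a=2, e&0=0

0x40420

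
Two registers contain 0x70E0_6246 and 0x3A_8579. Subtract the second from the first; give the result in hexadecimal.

Subtract column by column in base 16:
  6-9 → D (borrow)
  4-7-1 → C (borrow)
  2-5-1 → C (borrow)
  6-8-1 → D (borrow)
  0-A-1 → 5 (borrow)
  E-3-1 → A
  0-0 → 0
  7-0 → 7

0x70A5DCCD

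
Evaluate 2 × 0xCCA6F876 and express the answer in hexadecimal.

Multiply each base-16 digit by 2, carrying:
  6×2 = 12 → write C
  7×2 = 14 → write E
  8×2 = 16 → write 0 carry 1
  F×2+1 = 31 → write F carry 1
  6×2+1 = 13 → write D
  A×2 = 20 → write 4 carry 1
  C×2+1 = 25 → write 9 carry 1
  C×2+1 = 25 → write 9 carry 1
  remaining carry: 1

0x1994DF0EC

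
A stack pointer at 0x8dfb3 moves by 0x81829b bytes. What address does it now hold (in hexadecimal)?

0x8a624e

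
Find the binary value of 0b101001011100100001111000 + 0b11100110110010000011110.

0b1000110010010110010010110

Add column by column in base 2, right to left:
  0+0 = 0
  0+1 = 1
  0+1 = 1
  1+1 = 0 carry 1
  1+1+1 = 1 carry 1
  1+0+1 = 0 carry 1
  1+0+1 = 0 carry 1
  0+0+1 = 1
  0+0 = 0
  0+0 = 0
  0+1 = 1
  1+0 = 1
  0+0 = 0
  0+1 = 1
  1+1 = 0 carry 1
  1+0+1 = 0 carry 1
  1+1+1 = 1 carry 1
  0+1+1 = 0 carry 1
  1+0+1 = 0 carry 1
  0+0+1 = 1
  0+1 = 1
  1+1 = 0 carry 1
  0+1+1 = 0 carry 1
  1+0+1 = 0 carry 1
  final carry 1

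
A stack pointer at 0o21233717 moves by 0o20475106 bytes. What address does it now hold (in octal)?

0o41731025

Add column by column in base 8, right to left:
  7+6 = 5 carry 1
  1+0+1 = 2
  7+1 = 0 carry 1
  3+5+1 = 1 carry 1
  3+7+1 = 3 carry 1
  2+4+1 = 7
  1+0 = 1
  2+2 = 4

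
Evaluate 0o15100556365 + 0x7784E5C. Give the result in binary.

0b1110000011110110010101101010001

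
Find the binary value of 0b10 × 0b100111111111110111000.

Multiply each base-2 digit by 2, carrying:
  0×2 = 0 → write 0
  0×2 = 0 → write 0
  0×2 = 0 → write 0
  1×2 = 2 → write 0 carry 1
  1×2+1 = 3 → write 1 carry 1
  1×2+1 = 3 → write 1 carry 1
  0×2+1 = 1 → write 1
  1×2 = 2 → write 0 carry 1
  1×2+1 = 3 → write 1 carry 1
  1×2+1 = 3 → write 1 carry 1
  1×2+1 = 3 → write 1 carry 1
  1×2+1 = 3 → write 1 carry 1
  1×2+1 = 3 → write 1 carry 1
  1×2+1 = 3 → write 1 carry 1
  1×2+1 = 3 → write 1 carry 1
  1×2+1 = 3 → write 1 carry 1
  1×2+1 = 3 → write 1 carry 1
  1×2+1 = 3 → write 1 carry 1
  0×2+1 = 1 → write 1
  0×2 = 0 → write 0
  1×2 = 2 → write 0 carry 1
  remaining carry: 1

0b1001111111111101110000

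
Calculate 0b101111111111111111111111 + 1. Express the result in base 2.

0b110000000000000000000000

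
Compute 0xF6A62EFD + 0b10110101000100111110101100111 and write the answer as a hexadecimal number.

0b10110101000100111110101100111 = 0x16A27D67 in hexadecimal.
Add column by column in base 16, right to left:
  D+7 = 4 carry 1
  F+6+1 = 6 carry 1
  E+D+1 = C carry 1
  2+7+1 = A
  6+2 = 8
  A+A = 4 carry 1
  6+6+1 = D
  F+1 = 0 carry 1
  final carry 1

0x10D48AC64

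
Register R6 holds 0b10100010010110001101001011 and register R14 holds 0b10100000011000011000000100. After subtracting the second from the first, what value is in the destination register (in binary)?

0b1111101110101000111

Subtract column by column in base 2:
  1-0 → 1
  1-0 → 1
  0-1 → 1 (borrow)
  1-0-1 → 0
  0-0 → 0
  0-0 → 0
  1-0 → 1
  0-0 → 0
  1-0 → 1
  1-1 → 0
  0-1 → 1 (borrow)
  0-0-1 → 1 (borrow)
  0-0-1 → 1 (borrow)
  1-0-1 → 0
  1-0 → 1
  0-1 → 1 (borrow)
  1-1-1 → 1 (borrow)
  0-0-1 → 1 (borrow)
  0-0-1 → 1 (borrow)
  1-0-1 → 0
  0-0 → 0
  0-0 → 0
  0-0 → 0
  1-1 → 0
  0-0 → 0
  1-1 → 0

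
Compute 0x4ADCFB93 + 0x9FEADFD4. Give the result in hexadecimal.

0xEAC7DB67

Add column by column in base 16, right to left:
  3+4 = 7
  9+D = 6 carry 1
  B+F+1 = B carry 1
  F+D+1 = D carry 1
  C+A+1 = 7 carry 1
  D+E+1 = C carry 1
  A+F+1 = A carry 1
  4+9+1 = E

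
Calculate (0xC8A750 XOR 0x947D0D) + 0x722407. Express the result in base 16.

0xCEFE64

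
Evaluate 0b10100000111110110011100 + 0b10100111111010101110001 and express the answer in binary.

0b101001000111001100001101

Add column by column in base 2, right to left:
  0+1 = 1
  0+0 = 0
  1+0 = 1
  1+0 = 1
  1+1 = 0 carry 1
  0+1+1 = 0 carry 1
  0+1+1 = 0 carry 1
  1+0+1 = 0 carry 1
  1+1+1 = 1 carry 1
  0+0+1 = 1
  1+1 = 0 carry 1
  1+0+1 = 0 carry 1
  1+1+1 = 1 carry 1
  1+1+1 = 1 carry 1
  1+1+1 = 1 carry 1
  0+1+1 = 0 carry 1
  0+1+1 = 0 carry 1
  0+1+1 = 0 carry 1
  0+0+1 = 1
  0+0 = 0
  1+1 = 0 carry 1
  0+0+1 = 1
  1+1 = 0 carry 1
  final carry 1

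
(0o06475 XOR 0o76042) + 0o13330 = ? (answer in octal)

0o103767

First 0o06475 XOR 0o76042 = 0o70437.
Add column by column in base 8, right to left:
  7+0 = 7
  3+3 = 6
  4+3 = 7
  0+3 = 3
  7+1 = 0 carry 1
  final carry 1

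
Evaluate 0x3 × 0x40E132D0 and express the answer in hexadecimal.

0xC2A39870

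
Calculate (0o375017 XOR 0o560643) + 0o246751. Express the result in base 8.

0o1064625

First 0o375017 XOR 0o560643 = 0o615654.
Add column by column in base 8, right to left:
  4+1 = 5
  5+5 = 2 carry 1
  6+7+1 = 6 carry 1
  5+6+1 = 4 carry 1
  1+4+1 = 6
  6+2 = 0 carry 1
  final carry 1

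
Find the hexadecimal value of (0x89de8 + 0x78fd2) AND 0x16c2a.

Add column by column in base 16, right to left:
  8+2 = a
  e+d = b carry 1
  d+f+1 = d carry 1
  9+8+1 = 2 carry 1
  8+7+1 = 0 carry 1
  final carry 1
Sum = 0x102dba; now AND with 0x16c2a:
  1&0=0, 0&1=0, 2&6=2, d&c=c, b&2=2, a&a=a

0x2c2a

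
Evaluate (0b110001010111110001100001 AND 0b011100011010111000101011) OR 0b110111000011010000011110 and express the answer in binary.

0b110111010011110000111111

0b110001010111110001100001 AND 0b011100011010111000101011 = 0b010000010010110000100001.
Then OR with 0b110111000011010000011110.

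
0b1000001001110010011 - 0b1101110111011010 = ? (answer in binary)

Subtract column by column in base 2:
  1-0 → 1
  1-1 → 0
  0-0 → 0
  0-1 → 1 (borrow)
  1-1-1 → 1 (borrow)
  0-0-1 → 1 (borrow)
  0-1-1 → 0 (borrow)
  1-1-1 → 1 (borrow)
  1-1-1 → 1 (borrow)
  1-0-1 → 0
  0-1 → 1 (borrow)
  0-1-1 → 0 (borrow)
  1-1-1 → 1 (borrow)
  0-0-1 → 1 (borrow)
  0-1-1 → 0 (borrow)
  0-1-1 → 0 (borrow)
  0-0-1 → 1 (borrow)
  0-0-1 → 1 (borrow)
  1-0-1 → 0

0b110011010110111001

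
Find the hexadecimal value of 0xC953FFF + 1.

The trailing 3 digits are F (max in base 16), so adding 1 cascades: they roll to 0 and the next digit up increments.

0xC954000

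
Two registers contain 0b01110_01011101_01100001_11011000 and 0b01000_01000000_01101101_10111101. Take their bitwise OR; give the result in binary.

OR bit by bit (1 where either bit is 1):
  01110010111010110000111011000
| 01000010000000110110110111101
= 01110010111010110110111111101

0b01110010111010110110111111101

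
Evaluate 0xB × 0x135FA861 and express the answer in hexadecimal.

Multiply each base-16 digit by 11, carrying:
  1×11 = 11 → write B
  6×11 = 66 → write 2 carry 4
  8×11+4 = 92 → write C carry 5
  A×11+5 = 115 → write 3 carry 7
  F×11+7 = 172 → write C carry 10
  5×11+10 = 65 → write 1 carry 4
  3×11+4 = 37 → write 5 carry 2
  1×11+2 = 13 → write D

0xD51C3C2B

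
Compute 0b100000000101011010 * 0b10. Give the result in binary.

0b1000000001010110100

Multiply each base-2 digit by 2, carrying:
  0×2 = 0 → write 0
  1×2 = 2 → write 0 carry 1
  0×2+1 = 1 → write 1
  1×2 = 2 → write 0 carry 1
  1×2+1 = 3 → write 1 carry 1
  0×2+1 = 1 → write 1
  1×2 = 2 → write 0 carry 1
  0×2+1 = 1 → write 1
  1×2 = 2 → write 0 carry 1
  0×2+1 = 1 → write 1
  0×2 = 0 → write 0
  0×2 = 0 → write 0
  0×2 = 0 → write 0
  0×2 = 0 → write 0
  0×2 = 0 → write 0
  0×2 = 0 → write 0
  0×2 = 0 → write 0
  1×2 = 2 → write 0 carry 1
  remaining carry: 1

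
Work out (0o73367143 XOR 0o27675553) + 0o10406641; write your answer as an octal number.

First 0o73367143 XOR 0o27675553 = 0o54512410.
Add column by column in base 8, right to left:
  0+1 = 1
  1+4 = 5
  4+6 = 2 carry 1
  2+6+1 = 1 carry 1
  1+0+1 = 2
  5+4 = 1 carry 1
  4+0+1 = 5
  5+1 = 6

0o65121251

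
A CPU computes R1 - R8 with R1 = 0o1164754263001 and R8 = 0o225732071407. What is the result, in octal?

0o737022171372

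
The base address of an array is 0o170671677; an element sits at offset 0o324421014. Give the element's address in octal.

Add column by column in base 8, right to left:
  7+4 = 3 carry 1
  7+1+1 = 1 carry 1
  6+0+1 = 7
  1+1 = 2
  7+2 = 1 carry 1
  6+4+1 = 3 carry 1
  0+4+1 = 5
  7+2 = 1 carry 1
  1+3+1 = 5

0o515312713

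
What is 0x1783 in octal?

Expand each hex digit to 4 bits: 1=0001 7=0111 8=1000 3=0011.
Group the bits in threes: 001 011 110 000 011 → 13603.

0o13603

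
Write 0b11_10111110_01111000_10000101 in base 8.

0o357474205

Group the bits in threes: 011 101 111 100 111 100 010 000 101 → 357474205.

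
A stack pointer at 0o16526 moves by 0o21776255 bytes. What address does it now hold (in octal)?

0o22015003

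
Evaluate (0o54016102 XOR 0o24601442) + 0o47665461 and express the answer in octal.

0o140505221

First 0o54016102 XOR 0o24601442 = 0o70617540.
Add column by column in base 8, right to left:
  0+1 = 1
  4+6 = 2 carry 1
  5+4+1 = 2 carry 1
  7+5+1 = 5 carry 1
  1+6+1 = 0 carry 1
  6+6+1 = 5 carry 1
  0+7+1 = 0 carry 1
  7+4+1 = 4 carry 1
  final carry 1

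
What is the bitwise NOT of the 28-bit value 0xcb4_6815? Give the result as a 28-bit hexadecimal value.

0x34b97ea

Each hex digit d becomes f−d:
  c→3, b→4, 4→b, 6→9, 8→7, 1→e, 5→a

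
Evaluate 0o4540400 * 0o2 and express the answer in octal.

0o11301000

Multiply each base-8 digit by 2, carrying:
  0×2 = 0 → write 0
  0×2 = 0 → write 0
  4×2 = 8 → write 0 carry 1
  0×2+1 = 1 → write 1
  4×2 = 8 → write 0 carry 1
  5×2+1 = 11 → write 3 carry 1
  4×2+1 = 9 → write 1 carry 1
  remaining carry: 1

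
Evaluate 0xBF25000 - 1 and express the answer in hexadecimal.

0xBF24FFF

The trailing 3 digits are 0, so subtracting 1 borrows through: they become F and the next digit up decrements.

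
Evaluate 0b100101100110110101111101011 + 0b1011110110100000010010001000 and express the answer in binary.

0b10000100011010111000001110011

Add column by column in base 2, right to left:
  1+0 = 1
  1+0 = 1
  0+0 = 0
  1+1 = 0 carry 1
  0+0+1 = 1
  1+0 = 1
  1+0 = 1
  1+1 = 0 carry 1
  1+0+1 = 0 carry 1
  1+0+1 = 0 carry 1
  0+1+1 = 0 carry 1
  1+0+1 = 0 carry 1
  0+0+1 = 1
  1+0 = 1
  1+0 = 1
  0+0 = 0
  1+0 = 1
  1+1 = 0 carry 1
  0+0+1 = 1
  0+1 = 1
  1+1 = 0 carry 1
  1+0+1 = 0 carry 1
  0+1+1 = 0 carry 1
  1+1+1 = 1 carry 1
  0+1+1 = 0 carry 1
  0+1+1 = 0 carry 1
  1+0+1 = 0 carry 1
  0+1+1 = 0 carry 1
  final carry 1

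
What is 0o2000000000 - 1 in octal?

0o1777777777

The trailing 9 digits are 0, so subtracting 1 borrows through: they become 7 and the next digit up decrements.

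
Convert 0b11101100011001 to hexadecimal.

Group the bits into nibbles: 0011 1011 0001 1001 → 3b19.

0x3b19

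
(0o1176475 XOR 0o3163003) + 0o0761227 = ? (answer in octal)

First 0o1176475 XOR 0o3163003 = 0o2015476.
Add column by column in base 8, right to left:
  6+7 = 5 carry 1
  7+2+1 = 2 carry 1
  4+2+1 = 7
  5+1 = 6
  1+6 = 7
  0+7 = 7
  2+0 = 2

0o2776725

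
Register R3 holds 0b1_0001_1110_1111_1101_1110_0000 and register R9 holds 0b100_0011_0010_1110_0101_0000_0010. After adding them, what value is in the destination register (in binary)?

0b101010100011110001011100010

Add column by column in base 2, right to left:
  0+0 = 0
  0+1 = 1
  0+0 = 0
  0+0 = 0
  0+0 = 0
  1+0 = 1
  1+0 = 1
  1+0 = 1
  1+1 = 0 carry 1
  0+0+1 = 1
  1+1 = 0 carry 1
  1+0+1 = 0 carry 1
  1+0+1 = 0 carry 1
  1+1+1 = 1 carry 1
  1+1+1 = 1 carry 1
  1+1+1 = 1 carry 1
  0+0+1 = 1
  1+1 = 0 carry 1
  1+0+1 = 0 carry 1
  1+0+1 = 0 carry 1
  1+1+1 = 1 carry 1
  0+1+1 = 0 carry 1
  0+0+1 = 1
  0+0 = 0
  1+0 = 1
  0+0 = 0
  0+1 = 1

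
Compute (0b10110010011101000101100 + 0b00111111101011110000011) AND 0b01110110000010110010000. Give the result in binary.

0b1110010000000110000000

Add column by column in base 2, right to left:
  0+1 = 1
  0+1 = 1
  1+0 = 1
  1+0 = 1
  0+0 = 0
  1+0 = 1
  0+0 = 0
  0+1 = 1
  0+1 = 1
  1+1 = 0 carry 1
  0+1+1 = 0 carry 1
  1+0+1 = 0 carry 1
  1+1+1 = 1 carry 1
  1+0+1 = 0 carry 1
  0+1+1 = 0 carry 1
  0+1+1 = 0 carry 1
  1+1+1 = 1 carry 1
  0+1+1 = 0 carry 1
  0+1+1 = 0 carry 1
  1+1+1 = 1 carry 1
  1+1+1 = 1 carry 1
  0+0+1 = 1
  1+0 = 1
Sum = 0b11110010001000110101111; now AND with 0b01110110000010110010000:
  11110010001000110101111
& 01110110000010110010000
= 01110010000000110000000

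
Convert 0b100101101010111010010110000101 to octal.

Group the bits in threes: 100 101 101 010 111 010 010 110 000 101 → 4552722605.

0o4552722605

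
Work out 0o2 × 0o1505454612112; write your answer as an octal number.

0o3213131424224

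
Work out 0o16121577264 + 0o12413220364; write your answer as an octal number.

0o30535017650

Add column by column in base 8, right to left:
  4+4 = 0 carry 1
  6+6+1 = 5 carry 1
  2+3+1 = 6
  7+0 = 7
  7+2 = 1 carry 1
  5+2+1 = 0 carry 1
  1+3+1 = 5
  2+1 = 3
  1+4 = 5
  6+2 = 0 carry 1
  1+1+1 = 3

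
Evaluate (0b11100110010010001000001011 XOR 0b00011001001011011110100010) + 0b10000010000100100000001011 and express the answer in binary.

0b110000001011101110110110100

First 0b11100110010010001000001011 XOR 0b00011001001011011110100010 = 0b11111111011001010110101001.
Add column by column in base 2, right to left:
  1+1 = 0 carry 1
  0+1+1 = 0 carry 1
  0+0+1 = 1
  1+1 = 0 carry 1
  0+0+1 = 1
  1+0 = 1
  0+0 = 0
  1+0 = 1
  1+0 = 1
  0+0 = 0
  1+0 = 1
  0+1 = 1
  1+0 = 1
  0+0 = 0
  0+1 = 1
  1+0 = 1
  1+0 = 1
  0+0 = 0
  1+0 = 1
  1+1 = 0 carry 1
  1+0+1 = 0 carry 1
  1+0+1 = 0 carry 1
  1+0+1 = 0 carry 1
  1+0+1 = 0 carry 1
  1+0+1 = 0 carry 1
  1+1+1 = 1 carry 1
  final carry 1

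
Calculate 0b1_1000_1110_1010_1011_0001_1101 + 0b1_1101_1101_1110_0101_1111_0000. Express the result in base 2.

0b11011011001001000100001101

Add column by column in base 2, right to left:
  1+0 = 1
  0+0 = 0
  1+0 = 1
  1+0 = 1
  1+1 = 0 carry 1
  0+1+1 = 0 carry 1
  0+1+1 = 0 carry 1
  0+1+1 = 0 carry 1
  1+1+1 = 1 carry 1
  1+0+1 = 0 carry 1
  0+1+1 = 0 carry 1
  1+0+1 = 0 carry 1
  0+0+1 = 1
  1+1 = 0 carry 1
  0+1+1 = 0 carry 1
  1+1+1 = 1 carry 1
  0+1+1 = 0 carry 1
  1+0+1 = 0 carry 1
  1+1+1 = 1 carry 1
  1+1+1 = 1 carry 1
  0+1+1 = 0 carry 1
  0+0+1 = 1
  0+1 = 1
  1+1 = 0 carry 1
  1+1+1 = 1 carry 1
  final carry 1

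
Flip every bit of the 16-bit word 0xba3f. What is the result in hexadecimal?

0x45c0

Each hex digit d becomes f−d:
  b→4, a→5, 3→c, f→0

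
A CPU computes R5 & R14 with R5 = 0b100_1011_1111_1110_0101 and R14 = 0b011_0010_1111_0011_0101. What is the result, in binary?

0b0000010111100100101

AND bit by bit (1 only where both bits are 1):
  1001011111111100101
& 0110010111100110101
= 0000010111100100101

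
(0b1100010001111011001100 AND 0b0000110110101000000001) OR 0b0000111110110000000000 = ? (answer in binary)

0b111110111000000000

0b1100010001111011001100 AND 0b0000110110101000000001 = 0b0000010000101000000000.
Then OR with 0b0000111110110000000000.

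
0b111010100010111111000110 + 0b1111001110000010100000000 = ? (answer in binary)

0b10110100010011010011000110

Add column by column in base 2, right to left:
  0+0 = 0
  1+0 = 1
  1+0 = 1
  0+0 = 0
  0+0 = 0
  0+0 = 0
  1+0 = 1
  1+0 = 1
  1+1 = 0 carry 1
  1+0+1 = 0 carry 1
  1+1+1 = 1 carry 1
  1+0+1 = 0 carry 1
  0+0+1 = 1
  1+0 = 1
  0+0 = 0
  0+0 = 0
  0+1 = 1
  1+1 = 0 carry 1
  0+1+1 = 0 carry 1
  1+0+1 = 0 carry 1
  0+0+1 = 1
  1+1 = 0 carry 1
  1+1+1 = 1 carry 1
  1+1+1 = 1 carry 1
  0+1+1 = 0 carry 1
  final carry 1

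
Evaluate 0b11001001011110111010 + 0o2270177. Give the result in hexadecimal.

0x160839

0b11001001011110111010 = 0xC97BA in hexadecimal.
0o2270177 = 0x9707F in hexadecimal.
Add column by column in base 16, right to left:
  A+F = 9 carry 1
  B+7+1 = 3 carry 1
  7+0+1 = 8
  9+7 = 0 carry 1
  C+9+1 = 6 carry 1
  final carry 1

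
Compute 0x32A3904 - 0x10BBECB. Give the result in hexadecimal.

0x21E7A39

Subtract column by column in base 16:
  4-B → 9 (borrow)
  0-C-1 → 3 (borrow)
  9-E-1 → A (borrow)
  3-B-1 → 7 (borrow)
  A-B-1 → E (borrow)
  2-0-1 → 1
  3-1 → 2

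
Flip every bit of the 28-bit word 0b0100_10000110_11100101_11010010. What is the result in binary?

0b1011011110010001101000101101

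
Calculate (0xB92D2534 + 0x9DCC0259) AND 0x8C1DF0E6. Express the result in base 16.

0x4192084

Add column by column in base 16, right to left:
  4+9 = D
  3+5 = 8
  5+2 = 7
  2+0 = 2
  D+C = 9 carry 1
  2+C+1 = F
  9+D = 6 carry 1
  B+9+1 = 5 carry 1
  final carry 1
Sum = 0x156F9278D; now AND with 0x8C1DF0E6:
  1&0=0, 5&8=0, 6&C=4, F&1=1, 9&D=9, 2&F=2, 7&0=0, 8&E=8, D&6=4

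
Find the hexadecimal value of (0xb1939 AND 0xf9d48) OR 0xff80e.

0xb1939 AND 0xf9d48 = 0xb1908.
Then OR with 0xff80e.

0xff90e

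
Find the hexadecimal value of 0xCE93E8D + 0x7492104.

Add column by column in base 16, right to left:
  D+4 = 1 carry 1
  8+0+1 = 9
  E+1 = F
  3+2 = 5
  9+9 = 2 carry 1
  E+4+1 = 3 carry 1
  C+7+1 = 4 carry 1
  final carry 1

0x14325F91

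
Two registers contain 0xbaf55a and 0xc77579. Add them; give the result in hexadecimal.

Add column by column in base 16, right to left:
  a+9 = 3 carry 1
  5+7+1 = d
  5+5 = a
  f+7 = 6 carry 1
  a+7+1 = 2 carry 1
  b+c+1 = 8 carry 1
  final carry 1

0x1826ad3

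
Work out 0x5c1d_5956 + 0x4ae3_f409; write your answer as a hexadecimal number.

Add column by column in base 16, right to left:
  6+9 = f
  5+0 = 5
  9+4 = d
  5+f = 4 carry 1
  d+3+1 = 1 carry 1
  1+e+1 = 0 carry 1
  c+a+1 = 7 carry 1
  5+4+1 = a

0xa7014d5f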